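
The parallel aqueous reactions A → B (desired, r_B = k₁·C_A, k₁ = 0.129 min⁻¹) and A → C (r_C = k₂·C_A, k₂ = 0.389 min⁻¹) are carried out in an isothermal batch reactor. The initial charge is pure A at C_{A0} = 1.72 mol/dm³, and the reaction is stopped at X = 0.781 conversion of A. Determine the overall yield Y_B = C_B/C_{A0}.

C_A = C_{A0}(1−X) = 0.3767 mol/dm³.
Both paths are first order in A, so the instantaneous fraction to B is constant: dC_B/d(−C_A) = k₁/(k₁+k₂) = 0.2490.
C_B = 0.2490·(C_{A0}−C_A) = 0.2490×1.343 = 0.335 mol/dm³.
Y_B = C_B/C_{A0} = 0.3345/1.72 = 0.194.

0.194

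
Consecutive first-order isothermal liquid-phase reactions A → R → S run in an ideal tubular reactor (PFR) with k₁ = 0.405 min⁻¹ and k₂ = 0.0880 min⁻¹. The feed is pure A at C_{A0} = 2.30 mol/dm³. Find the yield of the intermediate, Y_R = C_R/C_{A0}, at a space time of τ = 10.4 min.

For first-order series with pure A initially, C_R(τ) = k₁C_{A0}/(k₂−k₁)·(e^(−k₁τ) − e^(−k₂τ)).
e^(−k₁τ) = e^(−0.405×10.4) = e^(−4.212) = 0.01482; e^(−k₂τ) = e^(−0.9152) = 0.4004.
C_R = 0.405×2.30/(0.0880−0.405) × (0.01482−0.4004) = (-2.938)×(-0.3856) = 1.133 mol/dm³.
Y_R = C_R/C_{A0} = 1.133/2.30 = 0.493.

0.493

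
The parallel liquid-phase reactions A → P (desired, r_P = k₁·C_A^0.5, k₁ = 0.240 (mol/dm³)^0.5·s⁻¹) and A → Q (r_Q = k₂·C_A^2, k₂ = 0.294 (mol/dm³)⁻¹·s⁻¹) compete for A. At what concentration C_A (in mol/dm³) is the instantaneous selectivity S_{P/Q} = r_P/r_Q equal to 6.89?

0.241 mol/dm³

S_{P/Q} = (k₁/k₂)·C_A^-1.5 ⇒ C_A = (S·k₂/k₁)^(1/(-1.5)).
= (6.89×0.294/0.240)^(-0.6667) = (8.440)^(-0.6667) = 0.241 mol/dm³.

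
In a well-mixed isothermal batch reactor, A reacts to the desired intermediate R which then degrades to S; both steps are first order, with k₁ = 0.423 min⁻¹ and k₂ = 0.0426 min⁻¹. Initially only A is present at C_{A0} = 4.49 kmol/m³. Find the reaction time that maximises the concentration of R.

6.03 min

Setting dC_R/dt = 0 gives t_opt = ln(k₂/k₁)/(k₂−k₁).
= ln(0.0426/0.423)/(0.0426−0.423) = ln(0.1007)/-0.3804 = -2.296/-0.3804 = 6.03 min.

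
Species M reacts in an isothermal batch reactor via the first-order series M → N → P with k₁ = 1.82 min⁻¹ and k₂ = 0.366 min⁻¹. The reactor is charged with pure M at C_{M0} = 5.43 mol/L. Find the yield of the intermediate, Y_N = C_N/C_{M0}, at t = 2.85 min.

0.434

Solving the coupled first-order balances gives C_N(t) = [k₁/(k₂−k₁)]·C_{M0}·(e^(−k₁t) − e^(−k₂t)).
e^(−k₁t) = e^(−1.82×2.85) = e^(−5.187) = 0.005589; e^(−k₂t) = e^(−1.043) = 0.3524.
C_N = 1.82×5.43/(0.366−1.82) × (0.005589−0.3524) = (-6.797)×(-0.3468) = 2.357 mol/L.
Y_N = C_N/C_{M0} = 2.357/5.43 = 0.434.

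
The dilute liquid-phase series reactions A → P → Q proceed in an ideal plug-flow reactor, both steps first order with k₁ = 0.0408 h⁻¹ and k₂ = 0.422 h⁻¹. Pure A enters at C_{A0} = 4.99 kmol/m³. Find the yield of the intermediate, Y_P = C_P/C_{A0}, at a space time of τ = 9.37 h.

0.0710

The intermediate concentration in a first-order A→B→C sequence is C_P = k₁C_{A0}(e^(−k₁τ) − e^(−k₂τ))/(k₂−k₁).
e^(−k₁τ) = e^(−0.0408×9.37) = e^(−0.3823) = 0.6823; e^(−k₂τ) = e^(−3.954) = 0.01918.
C_P = 0.0408×4.99/(0.422−0.0408) × (0.6823−0.01918) = 0.5341×0.6631 = 0.3542 kmol/m³.
Y_P = C_P/C_{A0} = 0.3542/4.99 = 0.0710.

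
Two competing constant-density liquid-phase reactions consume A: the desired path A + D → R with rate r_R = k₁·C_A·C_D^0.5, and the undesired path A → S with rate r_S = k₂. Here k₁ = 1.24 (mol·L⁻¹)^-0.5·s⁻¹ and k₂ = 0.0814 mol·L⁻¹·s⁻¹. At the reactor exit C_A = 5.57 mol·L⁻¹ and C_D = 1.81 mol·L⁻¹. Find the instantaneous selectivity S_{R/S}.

114

S_{R/S} = r_R/r_S = (k₁·C_A·C_D^0.5)/(k₂) = (k₁/k₂)·C_A·C_D^0.5.
= (1.24×5.570×1.810^0.5) / (0.0814) = 9.292/0.08140 = 114.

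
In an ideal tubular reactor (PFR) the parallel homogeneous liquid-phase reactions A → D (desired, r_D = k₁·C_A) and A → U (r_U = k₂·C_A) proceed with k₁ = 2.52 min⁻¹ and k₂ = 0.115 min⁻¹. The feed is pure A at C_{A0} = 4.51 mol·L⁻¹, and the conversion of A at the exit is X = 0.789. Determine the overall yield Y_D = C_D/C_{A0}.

0.755

C_A = C_{A0}(1−X) = 0.9516 mol·L⁻¹.
Both paths are first order in A, so the instantaneous fraction to D is constant: dC_D/d(−C_A) = k₁/(k₁+k₂) = 0.9564.
C_D = 0.9564·(C_{A0}−C_A) = 0.9564×3.558 = 3.40 mol·L⁻¹.
Y_D = C_D/C_{A0} = 3.403/4.51 = 0.755.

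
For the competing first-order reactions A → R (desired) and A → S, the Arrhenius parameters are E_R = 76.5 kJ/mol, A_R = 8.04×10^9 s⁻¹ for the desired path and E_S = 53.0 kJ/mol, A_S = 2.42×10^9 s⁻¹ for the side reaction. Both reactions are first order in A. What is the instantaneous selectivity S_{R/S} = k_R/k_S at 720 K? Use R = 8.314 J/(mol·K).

Since both paths have the same order in A, the concentration cancels and S_{R/S} = k_R/k_S = (A_R/A_S)·exp[(E_S−E_R)/(RT)].
(E_S−E_R)/(RT) = (53.0−76.5)×10³/(8.314×720) = -23500/5986 = -3.926.
k_R/k_S = (8.04×10^9/2.42×10^9)·exp(-3.926) = 3.322 × 0.01973 = 0.0655.

0.0655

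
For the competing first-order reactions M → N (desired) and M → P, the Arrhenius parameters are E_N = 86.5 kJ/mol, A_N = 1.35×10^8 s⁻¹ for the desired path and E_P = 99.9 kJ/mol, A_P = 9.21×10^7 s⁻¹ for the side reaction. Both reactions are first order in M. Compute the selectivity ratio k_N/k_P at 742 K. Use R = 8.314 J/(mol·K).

With equal orders, S_{N/P} = k_N/k_P = (A_N/A_P)·exp[(E_P−E_N)/(RT)].
(E_P−E_N)/(RT) = (99.9−86.5)×10³/(8.314×742) = 13400/6169 = 2.172.
k_N/k_P = (1.35×10^8/9.21×10^7)·exp(2.172) = 1.466 × 8.777 = 12.9.
Since E_N < E_P, lowering the temperature improves selectivity toward N.

12.9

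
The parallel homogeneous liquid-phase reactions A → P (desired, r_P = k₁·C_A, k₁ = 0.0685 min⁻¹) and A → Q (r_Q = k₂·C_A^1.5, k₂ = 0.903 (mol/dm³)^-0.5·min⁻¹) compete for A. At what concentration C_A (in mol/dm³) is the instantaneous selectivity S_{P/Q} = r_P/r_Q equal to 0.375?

0.0409 mol/dm³

S_{P/Q} = (k₁/k₂)·C_A^-0.5 ⇒ C_A = (S·k₂/k₁)^(-2).
= (0.375×0.903/0.0685)^(-2) = (4.943)^(-2) = 0.0409 mol/dm³.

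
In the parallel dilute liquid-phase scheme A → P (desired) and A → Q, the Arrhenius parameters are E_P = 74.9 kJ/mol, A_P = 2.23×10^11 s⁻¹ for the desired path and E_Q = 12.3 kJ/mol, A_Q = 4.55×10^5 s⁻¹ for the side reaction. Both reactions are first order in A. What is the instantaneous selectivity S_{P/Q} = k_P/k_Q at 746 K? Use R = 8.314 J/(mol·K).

k_P/k_Q = (A_P/A_Q)·exp[−(E_P−E_Q)/(RT)] = (A_P/A_Q)·exp[(E_Q−E_P)/(RT)].
(E_Q−E_P)/(RT) = (12.3−74.9)×10³/(8.314×746) = -62600/6202 = -10.09.
k_P/k_Q = (2.23×10^11/4.55×10^5)·exp(-10.09) = 4.901×10^5 × 4.136×10^-5 = 20.3.

20.3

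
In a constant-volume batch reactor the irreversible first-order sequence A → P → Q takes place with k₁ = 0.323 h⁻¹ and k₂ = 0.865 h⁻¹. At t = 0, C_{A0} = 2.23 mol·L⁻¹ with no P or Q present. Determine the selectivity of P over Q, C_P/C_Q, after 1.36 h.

For first-order series with pure A initially, C_P(t) = k₁C_{A0}/(k₂−k₁)·(e^(−k₁t) − e^(−k₂t)).
e^(−k₁t) = e^(−0.323×1.36) = e^(−0.4393) = 0.6445; e^(−k₂t) = e^(−1.176) = 0.3084.
C_P = 0.323×2.23/(0.865−0.323) × (0.6445−0.3084) = 1.329×0.3361 = 0.4467 mol·L⁻¹.
C_A = C_{A0}e^(−k₁t) = 1.437 mol·L⁻¹, so C_Q = C_{A0}−C_A−C_P = 0.3461 mol·L⁻¹; C_P/C_Q = 1.29.

1.29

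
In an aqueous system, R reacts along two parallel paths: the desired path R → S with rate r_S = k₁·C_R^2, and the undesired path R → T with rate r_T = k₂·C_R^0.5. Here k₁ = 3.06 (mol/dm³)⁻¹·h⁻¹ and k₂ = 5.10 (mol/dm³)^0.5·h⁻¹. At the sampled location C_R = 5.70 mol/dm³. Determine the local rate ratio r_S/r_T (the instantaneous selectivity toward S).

8.17

S_{S/T} = r_S/r_T = (k₁·C_R^2)/(k₂·C_R^0.5) = (k₁/k₂)·C_R^1.5.
= (3.06×5.700^2) / (5.10×5.700^0.5) = 99.42/12.18 = 8.17.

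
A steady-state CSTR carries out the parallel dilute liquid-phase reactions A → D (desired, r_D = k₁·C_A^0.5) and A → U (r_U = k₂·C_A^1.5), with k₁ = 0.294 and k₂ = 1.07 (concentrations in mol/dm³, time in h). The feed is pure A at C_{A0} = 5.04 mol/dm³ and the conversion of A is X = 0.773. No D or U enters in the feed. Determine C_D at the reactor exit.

0.754 mol/dm³

Exit C_A = C_{A0}(1−X) = 5.04×0.227 = 1.144 mol/dm³.
A CSTR operates uniformly at the exit composition, giving r_D = 0.3145 and r_U = 1.309 (each k·C_A^n at C_A = 1.144).
Fraction of consumed A going to D: r_D/(r_D+r_U) = 0.1937.
C_D = 0.1937·C_{A0}·X = 0.1937×5.04×0.773 = 0.754 mol/dm³.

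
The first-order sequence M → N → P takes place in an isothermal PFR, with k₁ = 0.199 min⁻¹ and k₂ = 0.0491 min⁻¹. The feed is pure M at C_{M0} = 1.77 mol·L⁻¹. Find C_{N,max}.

1.12 mol·L⁻¹

For a first-order series the maximum intermediate yield is C_{N,max}/C_{M0} = (k₁/k₂)^[k₂/(k₂−k₁)].
= (0.199/0.0491)^(0.0491/(0.0491−0.199)) = (4.053)^(-0.3276) = 0.6323.
C_{N,max} = 0.6323×1.77 = 1.12 mol·L⁻¹.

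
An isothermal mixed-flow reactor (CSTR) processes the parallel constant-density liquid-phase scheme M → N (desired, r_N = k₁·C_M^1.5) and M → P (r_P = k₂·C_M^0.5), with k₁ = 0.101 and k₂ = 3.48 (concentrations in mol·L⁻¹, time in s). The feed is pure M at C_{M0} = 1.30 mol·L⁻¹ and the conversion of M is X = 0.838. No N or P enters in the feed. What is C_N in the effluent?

Exit C_M = C_{M0}(1−X) = 1.30×0.162 = 0.2106 mol·L⁻¹.
A CSTR operates uniformly at the exit composition, giving r_N = 0.009761 and r_P = 1.597 (each k·C_M^n at C_M = 0.2106).
Fraction of consumed M going to N: r_N/(r_N+r_P) = 0.006075.
C_N = 0.006075·C_{M0}·X = 0.006075×1.30×0.838 = 0.00662 mol·L⁻¹.

0.00662 mol·L⁻¹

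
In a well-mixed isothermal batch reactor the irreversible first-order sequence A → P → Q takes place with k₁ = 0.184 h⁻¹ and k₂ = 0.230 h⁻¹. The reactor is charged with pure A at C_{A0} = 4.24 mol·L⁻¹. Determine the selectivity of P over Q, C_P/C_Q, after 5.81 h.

0.963

The intermediate concentration in a first-order A→B→C sequence is C_P = k₁C_{A0}(e^(−k₁t) − e^(−k₂t))/(k₂−k₁).
e^(−k₁t) = e^(−0.184×5.81) = e^(−1.069) = 0.3433; e^(−k₂t) = e^(−1.336) = 0.2628.
C_P = 0.184×4.24/(0.230−0.184) × (0.3433−0.2628) = 16.96×0.08052 = 1.366 mol·L⁻¹.
C_A = C_{A0}e^(−k₁t) = 1.456 mol·L⁻¹, so C_Q = C_{A0}−C_A−C_P = 1.419 mol·L⁻¹; C_P/C_Q = 0.963.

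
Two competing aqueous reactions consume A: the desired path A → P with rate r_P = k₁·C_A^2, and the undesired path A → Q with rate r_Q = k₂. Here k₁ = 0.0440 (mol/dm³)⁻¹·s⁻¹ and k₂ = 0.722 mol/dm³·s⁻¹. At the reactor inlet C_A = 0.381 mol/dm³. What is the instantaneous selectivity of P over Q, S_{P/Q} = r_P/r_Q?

S_{P/Q} = r_P/r_Q = (k₁·C_A^2)/(k₂) = (k₁/k₂)·C_A^2.
= (0.0440×0.3810^2) / (0.722) = 0.006387/0.7220 = 0.00885.

0.00885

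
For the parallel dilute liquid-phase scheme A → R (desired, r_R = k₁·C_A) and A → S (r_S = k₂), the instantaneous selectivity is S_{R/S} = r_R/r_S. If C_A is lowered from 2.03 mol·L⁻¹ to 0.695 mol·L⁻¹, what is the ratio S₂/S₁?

S_{R/S} = (k₁/k₂)·C_A, so S₂/S₁ = (C_{A,2}/C_{A,1}).
= 0.695/2.03 = 0.342.
Selectivity toward R falls as C_A falls — high-concentration operation is favoured.

0.342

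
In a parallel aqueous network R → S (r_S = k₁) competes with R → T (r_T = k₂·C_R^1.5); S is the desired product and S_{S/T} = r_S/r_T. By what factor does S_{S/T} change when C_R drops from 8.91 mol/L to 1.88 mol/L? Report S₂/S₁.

10.3

S_{S/T} = (k₁/k₂)·C_R^-1.5, so S₂/S₁ = (C_{R,2}/C_{R,1})^-1.5.
= (1.88/8.91)^(-1.5) = (0.2110)^(-1.5) = 10.3.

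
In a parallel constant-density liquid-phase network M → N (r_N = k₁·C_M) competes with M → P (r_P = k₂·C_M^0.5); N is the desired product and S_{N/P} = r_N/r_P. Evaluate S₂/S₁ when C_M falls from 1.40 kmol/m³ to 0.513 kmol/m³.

0.605

S_{N/P} = (k₁/k₂)·C_M^0.5, so S₂/S₁ = (C_{M,2}/C_{M,1})^0.5.
= (0.513/1.40)^0.5 = (0.3664)^0.5 = 0.605.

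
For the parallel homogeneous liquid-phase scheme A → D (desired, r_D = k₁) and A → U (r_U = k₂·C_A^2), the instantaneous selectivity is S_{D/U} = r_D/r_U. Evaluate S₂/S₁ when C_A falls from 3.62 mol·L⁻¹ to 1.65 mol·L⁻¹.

S_{D/U} = (k₁/k₂)·C_A^-2, so S₂/S₁ = (C_{A,2}/C_{A,1})^-2.
= (1.65/3.62)^(-2) = (0.4558)^(-2) = 4.81.
Selectivity toward D rises as C_A falls — low-concentration operation is favoured.

4.81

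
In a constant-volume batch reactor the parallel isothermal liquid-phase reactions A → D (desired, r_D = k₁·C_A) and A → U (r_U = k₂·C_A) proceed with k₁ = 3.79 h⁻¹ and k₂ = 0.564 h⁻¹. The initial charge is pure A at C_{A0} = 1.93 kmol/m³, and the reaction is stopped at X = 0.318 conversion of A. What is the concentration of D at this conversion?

0.534 kmol/m³

C_A = C_{A0}(1−X) = 1.316 kmol/m³.
Both paths are first order in A, so the instantaneous fraction to D is constant: dC_D/d(−C_A) = k₁/(k₁+k₂) = 0.8705.
C_D = 0.8705·(C_{A0}−C_A) = 0.8705×0.6137 = 0.534 kmol/m³.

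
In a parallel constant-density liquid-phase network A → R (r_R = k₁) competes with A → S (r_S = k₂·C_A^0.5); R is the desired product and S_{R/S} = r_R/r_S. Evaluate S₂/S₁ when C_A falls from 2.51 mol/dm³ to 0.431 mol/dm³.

S_{R/S} = (k₁/k₂)·C_A^-0.5, so S₂/S₁ = (C_{A,2}/C_{A,1})^-0.5.
= (0.431/2.51)^(-0.5) = (0.1717)^(-0.5) = 2.41.

2.41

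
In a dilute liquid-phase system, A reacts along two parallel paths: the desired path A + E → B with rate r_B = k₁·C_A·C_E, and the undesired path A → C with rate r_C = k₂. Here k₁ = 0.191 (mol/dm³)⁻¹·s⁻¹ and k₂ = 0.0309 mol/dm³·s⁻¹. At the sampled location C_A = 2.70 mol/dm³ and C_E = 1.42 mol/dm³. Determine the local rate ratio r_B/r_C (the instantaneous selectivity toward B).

23.7

S_{B/C} = r_B/r_C = (k₁·C_A·C_E)/(k₂) = (k₁/k₂)·C_A·C_E.
= (0.191×2.700×1.420) / (0.0309) = 0.7323/0.03090 = 23.7.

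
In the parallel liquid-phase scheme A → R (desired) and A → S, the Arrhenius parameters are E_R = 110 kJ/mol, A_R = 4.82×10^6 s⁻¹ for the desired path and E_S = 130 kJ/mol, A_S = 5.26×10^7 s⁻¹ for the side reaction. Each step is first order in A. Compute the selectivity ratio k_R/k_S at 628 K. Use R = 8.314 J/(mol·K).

4.22

k_R/k_S = (A_R/A_S)·exp[−(E_R−E_S)/(RT)] = (A_R/A_S)·exp[(E_S−E_R)/(RT)].
(E_S−E_R)/(RT) = (130−110)×10³/(8.314×628) = 20000/5221 = 3.831.
k_R/k_S = (4.82×10^6/5.26×10^7)·exp(3.831) = 0.09163 × 46.09 = 4.22.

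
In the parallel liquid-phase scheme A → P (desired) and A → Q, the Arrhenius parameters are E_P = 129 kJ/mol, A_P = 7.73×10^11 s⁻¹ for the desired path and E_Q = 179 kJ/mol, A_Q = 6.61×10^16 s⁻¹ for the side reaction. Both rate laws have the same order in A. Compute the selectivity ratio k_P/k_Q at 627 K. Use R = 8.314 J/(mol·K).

0.171

Since both paths have the same order in A, the concentration cancels and S_{P/Q} = k_P/k_Q = (A_P/A_Q)·exp[(E_Q−E_P)/(RT)].
(E_Q−E_P)/(RT) = (179−129)×10³/(8.314×627) = 50000/5213 = 9.592.
k_P/k_Q = (7.73×10^11/6.61×10^16)·exp(9.592) = 1.169×10^-5 × 14642 = 0.171.
Since E_P < E_Q, lowering the temperature improves selectivity toward P.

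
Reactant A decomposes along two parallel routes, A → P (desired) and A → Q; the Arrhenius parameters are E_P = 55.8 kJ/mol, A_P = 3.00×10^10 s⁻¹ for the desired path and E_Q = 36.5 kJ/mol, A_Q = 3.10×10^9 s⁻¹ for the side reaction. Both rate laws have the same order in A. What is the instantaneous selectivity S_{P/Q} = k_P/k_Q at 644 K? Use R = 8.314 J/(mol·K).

0.263

k_P/k_Q = (A_P/A_Q)·exp[−(E_P−E_Q)/(RT)] = (A_P/A_Q)·exp[(E_Q−E_P)/(RT)].
(E_Q−E_P)/(RT) = (36.5−55.8)×10³/(8.314×644) = -19300/5354 = -3.605.
k_P/k_Q = (3.00×10^10/3.10×10^9)·exp(-3.605) = 9.677 × 0.02720 = 0.263.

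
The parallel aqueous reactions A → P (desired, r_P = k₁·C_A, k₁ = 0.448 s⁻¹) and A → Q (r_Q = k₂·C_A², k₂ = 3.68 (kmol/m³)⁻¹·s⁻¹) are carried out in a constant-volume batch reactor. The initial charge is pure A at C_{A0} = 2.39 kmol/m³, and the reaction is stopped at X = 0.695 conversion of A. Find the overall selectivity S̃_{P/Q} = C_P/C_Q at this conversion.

C_A = C_{A0}(1−X) = 0.7290 kmol/m³.
Along a PFR/batch, dC_P/dC_A = −r_P/(r_P+r_Q) = −k₁/(k₁+k₂·C_A).
Integrating from C_{A0} to C_A: C_P = (0.448/3.68)·ln[(0.448+3.68·2.39)/(0.448+3.68·0.729)] = 0.1217·ln(9.243/3.131) = 0.1318 kmol/m³.
C_Q = (C_{A0}−C_A)−C_P = 1.529 kmol/m³; S̃_{P/Q} = 0.1318/1.529 = 0.0862.

0.0862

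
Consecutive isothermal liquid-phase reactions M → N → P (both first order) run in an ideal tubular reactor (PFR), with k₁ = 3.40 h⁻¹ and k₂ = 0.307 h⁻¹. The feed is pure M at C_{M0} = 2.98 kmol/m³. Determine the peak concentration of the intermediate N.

2.35 kmol/m³

At the optimum, C_{N,max}/C_{M0} = (k₁/k₂)^[k₂/(k₂−k₁)].
= (3.40/0.307)^(0.307/(0.307−3.40)) = (11.07)^(-0.09926) = 0.7877.
C_{N,max} = 0.7877×2.98 = 2.35 kmol/m³.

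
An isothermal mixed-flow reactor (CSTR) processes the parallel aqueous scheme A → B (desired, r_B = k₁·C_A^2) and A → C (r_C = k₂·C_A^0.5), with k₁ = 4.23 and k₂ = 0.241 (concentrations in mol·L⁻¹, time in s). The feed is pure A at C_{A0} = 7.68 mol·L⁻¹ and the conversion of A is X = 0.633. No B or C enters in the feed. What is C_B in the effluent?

4.80 mol·L⁻¹

Exit C_A = C_{A0}(1−X) = 7.68×0.367 = 2.819 mol·L⁻¹.
Rates in a CSTR are evaluated at the outlet concentration: r_B = 4.23×2.819^2 = 33.60, r_C = 0.241×2.819^0.5 = 0.4046.
Fraction of consumed A going to B: r_B/(r_B+r_C) = 0.9881.
C_B = 0.9881·C_{A0}·X = 0.9881×7.68×0.633 = 4.80 mol·L⁻¹.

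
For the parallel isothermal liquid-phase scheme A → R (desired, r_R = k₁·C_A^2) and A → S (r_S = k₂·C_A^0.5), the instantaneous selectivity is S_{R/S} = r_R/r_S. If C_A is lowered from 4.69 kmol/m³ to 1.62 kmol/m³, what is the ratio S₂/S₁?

0.203

S_{R/S} = (k₁/k₂)·C_A^1.5, so S₂/S₁ = (C_{A,2}/C_{A,1})^1.5.
= (1.62/4.69)^1.5 = (0.3454)^1.5 = 0.203.
Selectivity toward R falls as C_A falls — high-concentration operation is favoured.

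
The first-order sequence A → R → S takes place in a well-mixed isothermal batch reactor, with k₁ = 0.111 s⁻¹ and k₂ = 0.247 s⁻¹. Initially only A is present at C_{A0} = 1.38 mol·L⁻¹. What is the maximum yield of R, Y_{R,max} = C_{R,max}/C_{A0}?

0.234

At the optimum, C_{R,max}/C_{A0} = (k₁/k₂)^[k₂/(k₂−k₁)].
= (0.111/0.247)^(0.247/(0.247−0.111)) = (0.4494)^(1.816) = 0.2339.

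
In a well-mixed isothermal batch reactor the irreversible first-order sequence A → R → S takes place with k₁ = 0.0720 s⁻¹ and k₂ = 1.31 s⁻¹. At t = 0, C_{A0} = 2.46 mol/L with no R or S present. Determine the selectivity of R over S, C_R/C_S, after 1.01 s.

For first-order series with pure A initially, C_R(t) = k₁C_{A0}/(k₂−k₁)·(e^(−k₁t) − e^(−k₂t)).
e^(−k₁t) = e^(−0.0720×1.01) = e^(−0.07272) = 0.9299; e^(−k₂t) = e^(−1.323) = 0.2663.
C_R = 0.0720×2.46/(1.31−0.0720) × (0.9299−0.2663) = 0.1431×0.6636 = 0.09493 mol/L.
C_A = C_{A0}e^(−k₁t) = 2.287 mol/L, so C_S = C_{A0}−C_A−C_R = 0.07761 mol/L; C_R/C_S = 1.22.

1.22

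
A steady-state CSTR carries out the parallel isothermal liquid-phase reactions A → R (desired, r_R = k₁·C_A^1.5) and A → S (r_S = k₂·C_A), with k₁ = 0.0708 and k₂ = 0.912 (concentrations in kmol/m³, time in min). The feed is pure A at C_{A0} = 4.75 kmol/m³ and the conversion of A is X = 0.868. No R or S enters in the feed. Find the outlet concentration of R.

0.239 kmol/m³

Exit C_A = C_{A0}(1−X) = 4.75×0.132 = 0.6270 kmol/m³.
A CSTR operates uniformly at the exit composition, giving r_R = 0.03515 and r_S = 0.5718 (each k·C_A^n at C_A = 0.6270).
Fraction of consumed A going to R: r_R/(r_R+r_S) = 0.05791.
C_R = 0.05791·C_{A0}·X = 0.05791×4.75×0.868 = 0.239 kmol/m³.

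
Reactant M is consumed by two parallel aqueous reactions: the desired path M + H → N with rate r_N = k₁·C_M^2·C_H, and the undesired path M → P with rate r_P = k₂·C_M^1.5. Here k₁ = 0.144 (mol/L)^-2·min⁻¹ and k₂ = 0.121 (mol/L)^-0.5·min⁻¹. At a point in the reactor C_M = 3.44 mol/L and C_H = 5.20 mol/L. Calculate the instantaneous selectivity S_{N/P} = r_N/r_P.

S_{N/P} = r_N/r_P = (k₁·C_M^2·C_H)/(k₂·C_M^1.5) = (k₁/k₂)·C_M^0.5·C_H.
= (0.144×3.440^2×5.200) / (0.121×3.440^1.5) = 8.861/0.7720 = 11.5.
Since the desired path is higher order in M, keeping C_M high (PFR or concentrated feed) favours N.

11.5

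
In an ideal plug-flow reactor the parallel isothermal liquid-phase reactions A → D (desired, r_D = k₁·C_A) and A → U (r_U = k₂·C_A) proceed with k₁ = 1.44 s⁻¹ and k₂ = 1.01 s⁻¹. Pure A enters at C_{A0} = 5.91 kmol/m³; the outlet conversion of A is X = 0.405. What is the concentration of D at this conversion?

C_A = C_{A0}(1−X) = 3.516 kmol/m³.
Both paths are first order in A, so the instantaneous fraction to D is constant: dC_D/d(−C_A) = k₁/(k₁+k₂) = 0.5878.
C_D = 0.5878·(C_{A0}−C_A) = 0.5878×2.394 = 1.41 kmol/m³.

1.41 kmol/m³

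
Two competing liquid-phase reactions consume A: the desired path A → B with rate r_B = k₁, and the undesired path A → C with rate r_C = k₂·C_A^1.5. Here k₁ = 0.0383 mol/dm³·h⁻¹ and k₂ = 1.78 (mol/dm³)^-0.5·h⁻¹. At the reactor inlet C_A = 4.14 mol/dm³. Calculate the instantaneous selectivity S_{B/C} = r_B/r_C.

S_{B/C} = r_B/r_C = (k₁)/(k₂·C_A^1.5) = (k₁/k₂)·C_A^-1.5.
= (0.0383) / (1.78×4.140^1.5) = 0.03830/14.99 = 0.00255.

0.00255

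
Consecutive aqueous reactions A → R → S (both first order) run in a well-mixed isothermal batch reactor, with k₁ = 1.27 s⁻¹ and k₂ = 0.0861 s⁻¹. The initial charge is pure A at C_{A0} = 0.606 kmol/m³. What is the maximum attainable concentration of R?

At the optimum, C_{R,max}/C_{A0} = (k₁/k₂)^[k₂/(k₂−k₁)].
= (1.27/0.0861)^(0.0861/(0.0861−1.27)) = (14.75)^(-0.07273) = 0.8222.
C_{R,max} = 0.8222×0.606 = 0.498 kmol/m³.

0.498 kmol/m³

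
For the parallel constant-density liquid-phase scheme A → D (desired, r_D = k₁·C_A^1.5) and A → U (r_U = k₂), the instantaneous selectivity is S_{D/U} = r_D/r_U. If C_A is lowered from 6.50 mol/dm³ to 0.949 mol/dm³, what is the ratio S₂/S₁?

0.0558

S_{D/U} = (k₁/k₂)·C_A^1.5, so S₂/S₁ = (C_{A,2}/C_{A,1})^1.5.
= (0.949/6.50)^1.5 = (0.1460)^1.5 = 0.0558.
Selectivity toward D falls as C_A falls — high-concentration operation is favoured.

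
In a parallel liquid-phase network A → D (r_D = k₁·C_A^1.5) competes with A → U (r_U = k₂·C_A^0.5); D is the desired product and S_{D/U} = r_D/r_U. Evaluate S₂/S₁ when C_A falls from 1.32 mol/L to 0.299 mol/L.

0.227

S_{D/U} = (k₁/k₂)·C_A, so S₂/S₁ = (C_{A,2}/C_{A,1}).
= 0.299/1.32 = 0.227.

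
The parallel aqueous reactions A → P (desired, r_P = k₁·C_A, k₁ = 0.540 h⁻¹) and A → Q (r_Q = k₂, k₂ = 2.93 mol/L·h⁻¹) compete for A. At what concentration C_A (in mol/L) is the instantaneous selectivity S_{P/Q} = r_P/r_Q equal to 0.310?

S_{P/Q} = (k₁/k₂)·C_A ⇒ C_A = S·k₂/k₁.
= 0.310×2.93/0.540 = 1.68 mol/L.

1.68 mol/L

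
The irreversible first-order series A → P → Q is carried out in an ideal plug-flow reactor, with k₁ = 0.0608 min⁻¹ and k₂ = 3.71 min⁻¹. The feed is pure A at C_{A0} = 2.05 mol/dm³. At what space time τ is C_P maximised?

For first-order series the maximum of C_P occurs at τ_opt = ln(k₂/k₁)/(k₂−k₁).
= ln(3.71/0.0608)/(3.71−0.0608) = ln(61.02)/3.649 = 4.111/3.649 = 1.13 min.

1.13 min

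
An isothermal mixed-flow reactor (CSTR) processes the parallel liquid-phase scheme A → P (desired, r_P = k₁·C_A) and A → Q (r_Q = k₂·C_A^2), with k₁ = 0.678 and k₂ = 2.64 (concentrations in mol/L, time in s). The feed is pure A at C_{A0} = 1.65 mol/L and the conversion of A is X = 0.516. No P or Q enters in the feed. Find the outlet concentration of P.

Exit C_A = C_{A0}(1−X) = 1.65×0.484 = 0.7986 mol/L.
A CSTR operates uniformly at the exit composition, giving r_P = 0.5415 and r_Q = 1.684 (each k·C_A^n at C_A = 0.7986).
Fraction of consumed A going to P: r_P/(r_P+r_Q) = 0.2433.
C_P = 0.2433·C_{A0}·X = 0.2433×1.65×0.516 = 0.207 mol/L.

0.207 mol/L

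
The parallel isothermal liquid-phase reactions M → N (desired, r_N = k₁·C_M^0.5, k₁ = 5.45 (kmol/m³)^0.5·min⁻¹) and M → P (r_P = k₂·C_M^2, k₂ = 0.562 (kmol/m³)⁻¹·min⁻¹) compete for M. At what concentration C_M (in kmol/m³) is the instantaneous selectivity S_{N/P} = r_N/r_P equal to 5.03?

S_{N/P} = (k₁/k₂)·C_M^-1.5 ⇒ C_M = (S·k₂/k₁)^(1/(-1.5)).
= (5.03×0.562/5.45)^(-0.6667) = (0.5187)^(-0.6667) = 1.55 kmol/m³.

1.55 kmol/m³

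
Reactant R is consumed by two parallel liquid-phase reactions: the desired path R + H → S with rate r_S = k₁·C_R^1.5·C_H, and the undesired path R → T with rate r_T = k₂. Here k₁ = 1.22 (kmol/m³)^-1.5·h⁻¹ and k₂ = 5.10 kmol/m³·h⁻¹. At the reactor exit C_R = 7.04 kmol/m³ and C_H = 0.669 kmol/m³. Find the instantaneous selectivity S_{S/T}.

S_{S/T} = r_S/r_T = (k₁·C_R^1.5·C_H)/(k₂) = (k₁/k₂)·C_R^1.5·C_H.
= (1.22×7.040^1.5×0.6690) / (5.10) = 15.25/5.100 = 2.99.

2.99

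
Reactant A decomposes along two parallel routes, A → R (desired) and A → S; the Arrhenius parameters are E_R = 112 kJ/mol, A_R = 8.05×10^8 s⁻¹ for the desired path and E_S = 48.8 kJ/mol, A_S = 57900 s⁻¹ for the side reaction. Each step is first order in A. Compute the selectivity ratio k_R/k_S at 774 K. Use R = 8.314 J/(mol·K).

With equal orders, S_{R/S} = k_R/k_S = (A_R/A_S)·exp[(E_S−E_R)/(RT)].
(E_S−E_R)/(RT) = (48.8−112)×10³/(8.314×774) = -63200/6435 = -9.821.
k_R/k_S = (8.05×10^8/57900)·exp(-9.821) = 13903 × 5.429×10^-5 = 0.755.
Since E_R > E_S, raising the temperature improves selectivity toward R.

0.755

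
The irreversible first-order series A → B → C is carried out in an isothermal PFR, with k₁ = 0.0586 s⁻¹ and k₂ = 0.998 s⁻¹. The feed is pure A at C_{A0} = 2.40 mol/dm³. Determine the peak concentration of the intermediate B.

0.118 mol/dm³

Evaluating C_B at τ_opt = ln(k₂/k₁)/(k₂−k₁) gives C_{B,max}/C_{A0} = (k₁/k₂)^[k₂/(k₂−k₁)].
= (0.0586/0.998)^(0.998/(0.998−0.0586)) = (0.05872)^(1.062) = 0.04920.
C_{B,max} = 0.04920×2.40 = 0.118 mol/dm³.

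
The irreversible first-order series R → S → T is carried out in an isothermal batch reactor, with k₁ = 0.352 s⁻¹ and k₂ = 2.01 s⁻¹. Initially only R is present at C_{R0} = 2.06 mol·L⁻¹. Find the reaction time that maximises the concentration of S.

Setting dC_S/dt = 0 gives t_opt = ln(k₂/k₁)/(k₂−k₁).
= ln(2.01/0.352)/(2.01−0.352) = ln(5.710)/1.658 = 1.742/1.658 = 1.05 s.

1.05 s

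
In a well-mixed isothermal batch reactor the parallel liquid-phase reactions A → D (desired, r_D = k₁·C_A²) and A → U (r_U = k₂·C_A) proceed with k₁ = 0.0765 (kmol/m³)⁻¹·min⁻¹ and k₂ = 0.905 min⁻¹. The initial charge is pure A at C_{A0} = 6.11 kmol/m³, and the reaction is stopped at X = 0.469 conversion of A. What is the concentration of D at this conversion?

C_A = C_{A0}(1−X) = 3.244 kmol/m³.
Along a PFR/batch, dC_U/dC_A = −r_U/(r_D+r_U) = −k₂/(k₂+k₁·C_A).
Integrating from C_{A0} to C_A: C_U = (0.905/0.0765)·ln[(0.905+0.0765·6.11)/(0.905+0.0765·3.24)] = 11.83·ln(1.372/1.153) = 2.059 kmol/m³.
Then C_D = (C_{A0}−C_A) − C_U = 2.866 − 2.059 = 0.8068 kmol/m³.

0.807 kmol/m³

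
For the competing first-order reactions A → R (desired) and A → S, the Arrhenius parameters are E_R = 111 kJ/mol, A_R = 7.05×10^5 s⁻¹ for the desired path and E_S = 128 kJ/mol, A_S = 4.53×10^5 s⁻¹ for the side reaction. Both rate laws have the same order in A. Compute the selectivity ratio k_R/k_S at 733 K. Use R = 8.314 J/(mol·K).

With equal orders, S_{R/S} = k_R/k_S = (A_R/A_S)·exp[(E_S−E_R)/(RT)].
(E_S−E_R)/(RT) = (128−111)×10³/(8.314×733) = 17000/6094 = 2.790.
k_R/k_S = (7.05×10^5/4.53×10^5)·exp(2.790) = 1.556 × 16.27 = 25.3.

25.3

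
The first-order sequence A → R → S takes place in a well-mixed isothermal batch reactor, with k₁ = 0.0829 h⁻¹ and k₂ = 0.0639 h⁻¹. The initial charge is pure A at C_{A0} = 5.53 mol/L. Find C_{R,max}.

At the optimum, C_{R,max}/C_{A0} = (k₁/k₂)^[k₂/(k₂−k₁)].
= (0.0829/0.0639)^(0.0639/(0.0639−0.0829)) = (1.297)^(-3.363) = 0.4167.
C_{R,max} = 0.4167×5.53 = 2.30 mol/L.

2.30 mol/L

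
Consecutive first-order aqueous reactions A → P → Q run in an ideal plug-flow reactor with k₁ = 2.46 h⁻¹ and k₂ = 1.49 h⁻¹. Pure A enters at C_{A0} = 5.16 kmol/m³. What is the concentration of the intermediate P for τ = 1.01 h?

1.81 kmol/m³

For first-order series with pure A initially, C_P(τ) = k₁C_{A0}/(k₂−k₁)·(e^(−k₁τ) − e^(−k₂τ)).
e^(−k₁τ) = e^(−2.46×1.01) = e^(−2.485) = 0.08336; e^(−k₂τ) = e^(−1.505) = 0.2220.
C_P = 2.46×5.16/(1.49−2.46) × (0.08336−0.2220) = (-13.09)×(-0.1387) = 1.815 kmol/m³.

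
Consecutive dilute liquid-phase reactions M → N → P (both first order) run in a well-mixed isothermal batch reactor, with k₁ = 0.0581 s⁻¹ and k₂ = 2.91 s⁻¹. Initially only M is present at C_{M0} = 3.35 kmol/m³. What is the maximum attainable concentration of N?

0.0618 kmol/m³

At the optimum, C_{N,max}/C_{M0} = (k₁/k₂)^[k₂/(k₂−k₁)].
= (0.0581/2.91)^(2.91/(2.91−0.0581)) = (0.01997)^(1.020) = 0.01844.
C_{N,max} = 0.01844×3.35 = 0.0618 kmol/m³.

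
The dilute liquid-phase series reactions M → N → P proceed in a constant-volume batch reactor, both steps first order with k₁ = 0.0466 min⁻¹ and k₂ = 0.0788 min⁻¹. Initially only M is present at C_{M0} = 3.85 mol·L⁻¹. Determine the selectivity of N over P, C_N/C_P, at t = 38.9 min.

0.253

The intermediate concentration in a first-order A→B→C sequence is C_N = k₁C_{M0}(e^(−k₁t) − e^(−k₂t))/(k₂−k₁).
e^(−k₁t) = e^(−0.0466×38.9) = e^(−1.813) = 0.1632; e^(−k₂t) = e^(−3.065) = 0.04664.
C_N = 0.0466×3.85/(0.0788−0.0466) × (0.1632−0.04664) = 5.572×0.1166 = 0.6495 mol·L⁻¹.
C_M = C_{M0}e^(−k₁t) = 0.6283 mol·L⁻¹, so C_P = C_{M0}−C_M−C_N = 2.572 mol·L⁻¹; C_N/C_P = 0.253.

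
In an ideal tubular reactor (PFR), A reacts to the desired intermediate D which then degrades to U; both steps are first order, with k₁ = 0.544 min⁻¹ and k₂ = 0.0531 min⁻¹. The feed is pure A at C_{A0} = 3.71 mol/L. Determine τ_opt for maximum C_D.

For first-order series the maximum of C_D occurs at τ_opt = ln(k₂/k₁)/(k₂−k₁).
= ln(0.0531/0.544)/(0.0531−0.544) = ln(0.09761)/-0.4909 = -2.327/-0.4909 = 4.74 min.

4.74 min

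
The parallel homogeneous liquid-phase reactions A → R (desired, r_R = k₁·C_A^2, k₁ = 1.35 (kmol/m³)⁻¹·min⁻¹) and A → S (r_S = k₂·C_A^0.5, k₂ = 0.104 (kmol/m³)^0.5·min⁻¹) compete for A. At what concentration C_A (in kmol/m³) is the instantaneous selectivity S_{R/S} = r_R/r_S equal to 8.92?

S_{R/S} = (k₁/k₂)·C_A^1.5 ⇒ C_A = (S·k₂/k₁)^(1/1.5).
= (8.92×0.104/1.35)^(0.6667) = (0.6872)^(0.6667) = 0.779 kmol/m³.

0.779 kmol/m³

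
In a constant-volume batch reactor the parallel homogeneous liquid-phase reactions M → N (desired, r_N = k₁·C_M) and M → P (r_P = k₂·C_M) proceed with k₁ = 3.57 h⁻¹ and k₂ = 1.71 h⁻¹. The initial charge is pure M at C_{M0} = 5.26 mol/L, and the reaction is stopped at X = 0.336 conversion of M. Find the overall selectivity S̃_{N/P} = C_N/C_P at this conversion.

C_M = C_{M0}(1−X) = 3.493 mol/L.
Both paths are first order in M, so the instantaneous fraction to N is constant: dC_N/d(−C_M) = k₁/(k₁+k₂) = 0.6761.
C_N = 0.6761·(C_{M0}−C_M) = 0.6761×1.767 = 1.19 mol/L.
C_P = (C_{M0}−C_M)−C_N = 0.5724 mol/L; S̃_{N/P} = 1.195/0.5724 = 2.09.

2.09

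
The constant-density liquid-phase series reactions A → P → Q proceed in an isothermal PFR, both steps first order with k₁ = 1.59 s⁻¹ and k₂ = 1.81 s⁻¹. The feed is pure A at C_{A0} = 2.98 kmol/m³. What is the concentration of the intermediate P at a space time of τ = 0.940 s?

Solving the coupled first-order balances gives C_P(τ) = [k₁/(k₂−k₁)]·C_{A0}·(e^(−k₁τ) − e^(−k₂τ)).
e^(−k₁τ) = e^(−1.59×0.940) = e^(−1.495) = 0.2243; e^(−k₂τ) = e^(−1.701) = 0.1824.
C_P = 1.59×2.98/(1.81−1.59) × (0.2243−0.1824) = 21.54×0.04191 = 0.9026 kmol/m³.

0.903 kmol/m³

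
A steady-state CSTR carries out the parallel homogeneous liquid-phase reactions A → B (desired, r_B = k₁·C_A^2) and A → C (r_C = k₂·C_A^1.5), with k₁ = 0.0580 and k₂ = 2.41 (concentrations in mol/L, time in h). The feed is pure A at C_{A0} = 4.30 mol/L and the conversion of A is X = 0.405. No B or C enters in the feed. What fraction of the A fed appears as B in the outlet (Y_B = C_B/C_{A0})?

Exit C_A = C_{A0}(1−X) = 4.30×0.595 = 2.558 mol/L.
In a CSTR the entire volume is at exit conditions, so r_B = 0.0580×2.558^2 = 0.3797 and r_C = 2.41×2.558^1.5 = 9.863.
Fraction of consumed A going to B: r_B/(r_B+r_C) = 0.03707.
C_B = 0.03707·C_{A0}·X = 0.03707×4.30×0.405 = 0.0646 mol/L; Y_B = C_B/C_{A0} = 0.0150.

0.0150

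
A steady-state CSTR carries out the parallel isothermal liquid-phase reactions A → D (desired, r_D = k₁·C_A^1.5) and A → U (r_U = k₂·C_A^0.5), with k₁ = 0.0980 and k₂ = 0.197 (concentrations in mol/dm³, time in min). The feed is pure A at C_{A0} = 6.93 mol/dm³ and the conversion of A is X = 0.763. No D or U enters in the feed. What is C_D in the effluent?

Exit C_A = C_{A0}(1−X) = 6.93×0.237 = 1.642 mol/dm³.
In a CSTR the entire volume is at exit conditions, so r_D = 0.0980×1.642^1.5 = 0.2063 and r_U = 0.197×1.642^0.5 = 0.2525.
Fraction of consumed A going to D: r_D/(r_D+r_U) = 0.4497.
C_D = 0.4497·C_{A0}·X = 0.4497×6.93×0.763 = 2.38 mol/dm³.

2.38 mol/dm³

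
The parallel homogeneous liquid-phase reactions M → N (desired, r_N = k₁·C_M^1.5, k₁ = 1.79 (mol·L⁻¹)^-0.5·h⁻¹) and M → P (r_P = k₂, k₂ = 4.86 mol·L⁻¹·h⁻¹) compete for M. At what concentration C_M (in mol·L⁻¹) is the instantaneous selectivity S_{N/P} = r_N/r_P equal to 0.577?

S_{N/P} = (k₁/k₂)·C_M^1.5 ⇒ C_M = (S·k₂/k₁)^(1/1.5).
= (0.577×4.86/1.79)^(0.6667) = (1.567)^(0.6667) = 1.35 mol·L⁻¹.

1.35 mol·L⁻¹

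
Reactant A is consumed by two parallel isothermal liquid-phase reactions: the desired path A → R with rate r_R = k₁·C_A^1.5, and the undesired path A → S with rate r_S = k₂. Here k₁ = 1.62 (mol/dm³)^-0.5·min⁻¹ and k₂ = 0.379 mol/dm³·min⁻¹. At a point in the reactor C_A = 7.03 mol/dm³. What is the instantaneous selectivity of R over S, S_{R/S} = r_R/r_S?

S_{R/S} = r_R/r_S = (k₁·C_A^1.5)/(k₂) = (k₁/k₂)·C_A^1.5.
= (1.62×7.030^1.5) / (0.379) = 30.20/0.3790 = 79.7.
Since the desired path is higher order in A, keeping C_A high (PFR or concentrated feed) favours R.

79.7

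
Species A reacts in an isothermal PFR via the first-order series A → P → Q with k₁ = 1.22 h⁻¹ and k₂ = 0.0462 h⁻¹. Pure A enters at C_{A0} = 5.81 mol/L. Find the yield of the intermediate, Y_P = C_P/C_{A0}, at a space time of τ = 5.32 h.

0.811

The intermediate concentration in a first-order A→B→C sequence is C_P = k₁C_{A0}(e^(−k₁τ) − e^(−k₂τ))/(k₂−k₁).
e^(−k₁τ) = e^(−1.22×5.32) = e^(−6.490) = 0.001518; e^(−k₂τ) = e^(−0.2458) = 0.7821.
C_P = 1.22×5.81/(0.0462−1.22) × (0.001518−0.7821) = (-6.039)×(-0.7806) = 4.714 mol/L.
Y_P = C_P/C_{A0} = 4.714/5.81 = 0.811.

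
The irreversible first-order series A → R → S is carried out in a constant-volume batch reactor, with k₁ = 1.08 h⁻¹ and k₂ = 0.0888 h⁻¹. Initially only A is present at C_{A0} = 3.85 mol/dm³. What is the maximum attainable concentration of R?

3.08 mol/dm³

For a first-order series the maximum intermediate yield is C_{R,max}/C_{A0} = (k₁/k₂)^[k₂/(k₂−k₁)].
= (1.08/0.0888)^(0.0888/(0.0888−1.08)) = (12.16)^(-0.08959) = 0.7995.
C_{R,max} = 0.7995×3.85 = 3.08 mol/dm³.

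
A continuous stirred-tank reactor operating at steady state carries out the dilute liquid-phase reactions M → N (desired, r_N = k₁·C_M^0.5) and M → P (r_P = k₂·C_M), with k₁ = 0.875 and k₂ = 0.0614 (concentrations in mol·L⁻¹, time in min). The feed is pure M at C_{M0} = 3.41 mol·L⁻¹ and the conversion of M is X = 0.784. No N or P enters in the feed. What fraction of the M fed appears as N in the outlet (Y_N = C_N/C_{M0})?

0.739

Exit C_M = C_{M0}(1−X) = 3.41×0.216 = 0.7366 mol·L⁻¹.
A CSTR operates uniformly at the exit composition, giving r_N = 0.7510 and r_P = 0.04522 (each k·C_M^n at C_M = 0.7366).
Fraction of consumed M going to N: r_N/(r_N+r_P) = 0.9432.
C_N = 0.9432·C_{M0}·X = 0.9432×3.41×0.784 = 2.52 mol·L⁻¹; Y_N = C_N/C_{M0} = 0.739.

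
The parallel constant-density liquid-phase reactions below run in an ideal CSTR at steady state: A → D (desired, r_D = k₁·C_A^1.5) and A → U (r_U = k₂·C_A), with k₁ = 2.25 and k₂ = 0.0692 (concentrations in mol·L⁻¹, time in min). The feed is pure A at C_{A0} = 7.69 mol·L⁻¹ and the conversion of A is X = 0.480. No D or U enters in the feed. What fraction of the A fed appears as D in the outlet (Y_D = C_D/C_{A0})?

Exit C_A = C_{A0}(1−X) = 7.69×0.520 = 3.999 mol·L⁻¹.
A CSTR operates uniformly at the exit composition, giving r_D = 17.99 and r_U = 0.2767 (each k·C_A^n at C_A = 3.999).
Fraction of consumed A going to D: r_D/(r_D+r_U) = 0.9849.
C_D = 0.9849·C_{A0}·X = 0.9849×7.69×0.480 = 3.64 mol·L⁻¹; Y_D = C_D/C_{A0} = 0.473.

0.473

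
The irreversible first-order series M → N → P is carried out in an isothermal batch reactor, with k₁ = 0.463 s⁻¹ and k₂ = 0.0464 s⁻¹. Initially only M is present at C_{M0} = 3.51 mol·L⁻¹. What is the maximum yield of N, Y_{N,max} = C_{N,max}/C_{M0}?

0.774

At the optimum, C_{N,max}/C_{M0} = (k₁/k₂)^[k₂/(k₂−k₁)].
= (0.463/0.0464)^(0.0464/(0.0464−0.463)) = (9.978)^(-0.1114) = 0.7740.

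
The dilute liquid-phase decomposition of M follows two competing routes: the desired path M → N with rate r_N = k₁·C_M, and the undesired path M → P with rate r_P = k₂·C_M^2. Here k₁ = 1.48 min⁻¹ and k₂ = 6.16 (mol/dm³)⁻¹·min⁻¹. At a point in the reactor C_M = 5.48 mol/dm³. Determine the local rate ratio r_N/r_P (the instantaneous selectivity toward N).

S_{N/P} = r_N/r_P = (k₁·C_M)/(k₂·C_M^2) = (k₁/k₂)·C_M⁻¹.
= (1.48×5.480) / (6.16×5.480^2) = 8.110/185.0 = 0.0438.
The undesired path is higher order in M, so low C_M (CSTR or dilute feed) favours N.

0.0438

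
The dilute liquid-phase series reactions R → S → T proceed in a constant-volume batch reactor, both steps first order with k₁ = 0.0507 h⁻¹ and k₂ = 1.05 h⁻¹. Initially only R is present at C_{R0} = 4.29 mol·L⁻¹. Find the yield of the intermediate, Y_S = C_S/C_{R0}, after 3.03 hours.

The intermediate concentration in a first-order A→B→C sequence is C_S = k₁C_{R0}(e^(−k₁t) − e^(−k₂t))/(k₂−k₁).
e^(−k₁t) = e^(−0.0507×3.03) = e^(−0.1536) = 0.8576; e^(−k₂t) = e^(−3.181) = 0.04152.
C_S = 0.0507×4.29/(1.05−0.0507) × (0.8576−0.04152) = 0.2177×0.8161 = 0.1776 mol·L⁻¹.
Y_S = C_S/C_{R0} = 0.1776/4.29 = 0.0414.

0.0414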